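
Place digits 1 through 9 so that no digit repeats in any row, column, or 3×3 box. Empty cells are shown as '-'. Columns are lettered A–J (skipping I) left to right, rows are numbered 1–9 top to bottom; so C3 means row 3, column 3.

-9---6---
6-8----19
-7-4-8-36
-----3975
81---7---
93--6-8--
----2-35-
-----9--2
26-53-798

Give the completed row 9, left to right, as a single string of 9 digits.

261534798

A4 = 4: row 4 has {3,5,7,9}; col 1 has {2,6,8,9}; box has {1,3,8,9} → only 4 remains.
B4 = 2: row 4 has {3,4,5,7,9}; col 2 has {1,3,6,7,9}; box has {1,3,4,8,9} → only 2 remains.
C4 = 6: row 4 has {2,3,4,5,7,9}; col 3 has {8}; box has {1,2,3,4,8,9} → only 6 remains.
C5 = 5: row 5 has {1,7,8}; col 3 has {6,8}; box has {1,2,3,4,6,8,9} → only 5 remains.
C6 = 7: row 6 has {3,6,8,9}; col 3 has {5,6,8}; box has {1,2,3,4,5,6,8,9} → only 7 remains.
H1 = 8: in row 1, 8 can only go here (every other open cell in that row sees an 8).
D2 = 3: in row 2, 3 can only go here (every other open cell in that row sees a 3).
E2 = 7: in row 2, 7 can only go here (every other open cell in that row sees a 7).
J1 = 7: in row 1, 7 can only go here (every other open cell in that row sees a 7).
E3 = 9: in row 3, 9 can only go here (every other open cell in that row sees a 9).
E5 = 4: row 5 has {1,5,7,8}; col 5 has {2,3,6,7,9}; box has {3,6,7} → only 4 remains.
J5 = 3: row 5 has {1,4,5,7,8}; col 9 has {2,5,6,7,8,9}; box has {5,7,8,9} → only 3 remains.
D5 = 9: in row 5, 9 can only go here (every other open cell in that row sees a 9).
F6 = 5: in row 6, 5 can only go here (every other open cell in that row sees a 5).
F2 = 2: row 2 has {1,3,6,7,8,9}; col 6 has {3,5,6,7,8,9}; box has {3,4,6,7,8,9} → only 2 remains.
D1 = 1: row 1 has {6,7,8,9}; col 4 has {3,4,5,9}; box has {2,3,4,6,7,8,9} → only 1 remains.
E1 = 5: row 1 has {1,6,7,8,9}; col 5 has {2,3,4,6,7,9}; box has {1,2,3,4,6,7,8,9} → only 5 remains.
D4 = 8: row 4 has {2,3,4,5,6,7,9}; col 4 has {1,3,4,5,9}; box has {3,4,5,6,7,9} → only 8 remains.
E4 = 1: row 4 has {2,3,4,5,6,7,8,9}; col 5 has {2,3,4,5,6,7,9}; box has {3,4,5,6,7,8,9} → only 1 remains.
D6 = 2: row 6 has {3,5,6,7,8,9}; col 4 has {1,3,4,5,8,9}; box has {1,3,4,5,6,7,8,9} → only 2 remains.
H6 = 4: row 6 has {2,3,5,6,7,8,9}; col 8 has {1,3,5,7,8,9}; box has {3,5,7,8,9} → only 4 remains.
J6 = 1: row 6 has {2,3,4,5,6,7,8,9}; col 9 has {2,3,5,6,7,8,9}; box has {3,4,5,7,8,9} → only 1 remains.
J7 = 4: row 7 has {2,3,5}; col 9 has {1,2,3,5,6,7,8,9}; box has {2,3,5,7,8,9} → only 4 remains.
E8 = 8: row 8 has {2,9}; col 5 has {1,2,3,4,5,6,7,9}; box has {2,3,5,9} → only 8 remains.
H8 = 6: row 8 has {2,8,9}; col 8 has {1,3,4,5,7,8,9}; box has {2,3,4,5,7,8,9} → only 6 remains.
A1 = 3: row 1 has {1,5,6,7,8,9}; col 1 has {2,4,6,8,9}; box has {6,7,8,9} → only 3 remains.
H5 = 2: row 5 has {1,3,4,5,7,8,9}; col 8 has {1,3,4,5,6,7,8,9}; box has {1,3,4,5,7,8,9} → only 2 remains.
B7 = 8: row 7 has {2,3,4,5}; col 2 has {1,2,3,6,7,9}; box has {2,6} → only 8 remains.
F7 = 1: row 7 has {2,3,4,5,8}; col 6 has {2,3,5,6,7,8,9}; box has {2,3,5,8,9} → only 1 remains.
D8 = 7: row 8 has {2,6,8,9}; col 4 has {1,2,3,4,5,8,9}; box has {1,2,3,5,8,9} → only 7 remains.
G8 = 1: row 8 has {2,6,7,8,9}; col 7 has {3,7,8,9}; box has {2,3,4,5,6,7,8,9} → only 1 remains.
F9 = 4: row 9 has {2,3,5,6,7,8,9}; col 6 has {1,2,3,5,6,7,8,9}; box has {1,2,3,5,7,8,9} → only 4 remains.
G5 = 6: row 5 has {1,2,3,4,5,7,8,9}; col 7 has {1,3,7,8,9}; box has {1,2,3,4,5,7,8,9} → only 6 remains.
A7 = 7: row 7 has {1,2,3,4,5,8}; col 1 has {2,3,4,6,8,9}; box has {2,6,8} → only 7 remains.
C7 = 9: row 7 has {1,2,3,4,5,7,8}; col 3 has {5,6,7,8}; box has {2,6,7,8} → only 9 remains.
D7 = 6: row 7 has {1,2,3,4,5,7,8,9}; col 4 has {1,2,3,4,5,7,8,9}; box has {1,2,3,4,5,7,8,9} → only 6 remains.
A8 = 5: row 8 has {1,2,6,7,8,9}; col 1 has {2,3,4,6,7,8,9}; box has {2,6,7,8,9} → only 5 remains.
B8 = 4: row 8 has {1,2,5,6,7,8,9}; col 2 has {1,2,3,6,7,8,9}; box has {2,5,6,7,8,9} → only 4 remains.
C8 = 3: row 8 has {1,2,4,5,6,7,8,9}; col 3 has {5,6,7,8,9}; box has {2,4,5,6,7,8,9} → only 3 remains.
C9 = 1: row 9 has {2,3,4,5,6,7,8,9}; col 3 has {3,5,6,7,8,9}; box has {2,3,4,5,6,7,8,9} → only 1 remains.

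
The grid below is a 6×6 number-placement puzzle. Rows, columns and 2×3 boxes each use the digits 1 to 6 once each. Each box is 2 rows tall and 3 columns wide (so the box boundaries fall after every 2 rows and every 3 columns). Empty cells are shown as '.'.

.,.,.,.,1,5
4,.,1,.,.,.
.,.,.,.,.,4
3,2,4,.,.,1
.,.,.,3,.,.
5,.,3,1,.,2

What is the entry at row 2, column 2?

5

row 5, column 6 = 6 (sole candidate).
row 6, column 5 = 4 (sole candidate).
row 2, column 6 = 3 (sole candidate).
row 5, column 3 = 2 (sole candidate).
row 5, column 5 = 5 (sole candidate).
row 6, column 2 = 6 (sole candidate).
row 1, column 2 = 3 (sole candidate).
row 1, column 3 = 6 (sole candidate).
row 2, column 2 = 5: row 2 has {1,3,4}; col 2 has {2,3,6}; box has {1,3,4,6} → only 5 remains.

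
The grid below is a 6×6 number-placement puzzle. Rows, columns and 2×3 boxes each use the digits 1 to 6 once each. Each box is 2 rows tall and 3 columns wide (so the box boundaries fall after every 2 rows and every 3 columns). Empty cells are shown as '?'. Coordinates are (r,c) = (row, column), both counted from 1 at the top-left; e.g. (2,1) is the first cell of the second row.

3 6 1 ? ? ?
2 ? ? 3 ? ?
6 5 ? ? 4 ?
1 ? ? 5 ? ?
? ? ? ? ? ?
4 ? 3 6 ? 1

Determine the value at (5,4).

(2,2) = 4: row 2 has {2,3}; col 2 has {5,6}; box has {1,2,3,6} → only 4 remains.
(2,3) = 5: row 2 has {2,3,4}; col 3 has {1,3}; box has {1,2,3,4,6} → only 5 remains.
(2,6) = 6: row 2 has {2,3,4,5}; col 6 has {1}; box has {3} → only 6 remains.
(3,3) = 2: row 3 has {4,5,6}; col 3 has {1,3,5}; box has {1,5,6} → only 2 remains.
(3,4) = 1: row 3 has {2,4,5,6}; col 4 has {3,5,6}; box has {4,5} → only 1 remains.
(3,6) = 3: row 3 has {1,2,4,5,6}; col 6 has {1,6}; box has {1,4,5} → only 3 remains.
(4,2) = 3: row 4 has {1,5}; col 2 has {4,5,6}; box has {1,2,5,6} → only 3 remains.
(4,3) = 4: row 4 has {1,3,5}; col 3 has {1,2,3,5}; box has {1,2,3,5,6} → only 4 remains.
(4,6) = 2: row 4 has {1,3,4,5}; col 6 has {1,3,6}; box has {1,3,4,5} → only 2 remains.
(5,1) = 5: row 5 has {}; col 1 has {1,2,3,4,6}; box has {3,4} → only 5 remains.
(5,3) = 6: row 5 has {5}; col 3 has {1,2,3,4,5}; box has {3,4,5} → only 6 remains.
(5,6) = 4: row 5 has {5,6}; col 6 has {1,2,3,6}; box has {1,6} → only 4 remains.
(6,2) = 2: row 6 has {1,3,4,6}; col 2 has {3,4,5,6}; box has {3,4,5,6} → only 2 remains.
(6,5) = 5: row 6 has {1,2,3,4,6}; col 5 has {4}; box has {1,4,6} → only 5 remains.
(1,5) = 2: row 1 has {1,3,6}; col 5 has {4,5}; box has {3,6} → only 2 remains.
(1,6) = 5: row 1 has {1,2,3,6}; col 6 has {1,2,3,4,6}; box has {2,3,6} → only 5 remains.
(2,5) = 1: row 2 has {2,3,4,5,6}; col 5 has {2,4,5}; box has {2,3,5,6} → only 1 remains.
(4,5) = 6: row 4 has {1,2,3,4,5}; col 5 has {1,2,4,5}; box has {1,2,3,4,5} → only 6 remains.
(5,2) = 1: row 5 has {4,5,6}; col 2 has {2,3,4,5,6}; box has {2,3,4,5,6} → only 1 remains.
(5,4) = 2: row 5 has {1,4,5,6}; col 4 has {1,3,5,6}; box has {1,4,5,6} → only 2 remains.

2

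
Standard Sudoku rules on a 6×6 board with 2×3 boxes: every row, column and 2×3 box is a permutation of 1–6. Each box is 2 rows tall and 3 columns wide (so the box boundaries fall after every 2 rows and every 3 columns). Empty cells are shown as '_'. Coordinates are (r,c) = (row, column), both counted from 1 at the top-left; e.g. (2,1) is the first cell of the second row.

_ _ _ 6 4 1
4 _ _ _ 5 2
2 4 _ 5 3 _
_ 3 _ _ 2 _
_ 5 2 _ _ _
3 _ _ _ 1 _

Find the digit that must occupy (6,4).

(1,1) = 5: row 1 has {1,4,6}; col 1 has {2,3,4}; box has {4} → only 5 remains.
(1,2) = 2: row 1 has {1,4,5,6}; col 2 has {3,4,5}; box has {4,5} → only 2 remains.
(1,3) = 3: row 1 has {1,2,4,5,6}; col 3 has {2}; box has {2,4,5} → only 3 remains.
(2,4) = 3: row 2 has {2,4,5}; col 4 has {5,6}; box has {1,2,4,5,6} → only 3 remains.
(3,6) = 6: row 3 has {2,3,4,5}; col 6 has {1,2}; box has {2,3,5} → only 6 remains.
(4,6) = 4: row 4 has {2,3}; col 6 has {1,2,6}; box has {2,3,5,6} → only 4 remains.
(5,4) = 4: row 5 has {2,5}; col 4 has {3,5,6}; box has {1} → only 4 remains.
(5,5) = 6: row 5 has {2,4,5}; col 5 has {1,2,3,4,5}; box has {1,4} → only 6 remains.
(5,6) = 3: row 5 has {2,4,5,6}; col 6 has {1,2,4,6}; box has {1,4,6} → only 3 remains.
(6,2) = 6: row 6 has {1,3}; col 2 has {2,3,4,5}; box has {2,3,5} → only 6 remains.
(6,3) = 4: row 6 has {1,3,6}; col 3 has {2,3}; box has {2,3,5,6} → only 4 remains.
(6,4) = 2: row 6 has {1,3,4,6}; col 4 has {3,4,5,6}; box has {1,3,4,6} → only 2 remains.

2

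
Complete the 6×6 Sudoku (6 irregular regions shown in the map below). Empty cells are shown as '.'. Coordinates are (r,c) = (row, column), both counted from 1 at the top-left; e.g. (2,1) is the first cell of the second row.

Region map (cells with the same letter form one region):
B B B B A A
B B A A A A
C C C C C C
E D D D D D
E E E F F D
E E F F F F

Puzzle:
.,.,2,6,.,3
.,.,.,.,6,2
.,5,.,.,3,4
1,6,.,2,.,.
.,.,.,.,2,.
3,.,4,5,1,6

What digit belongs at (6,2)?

(3,4) = 1 (sole candidate).
(4,6) = 5 (sole candidate).
(5,2) = 4 (sole candidate).
(5,4) = 3 (sole candidate).
(5,6) = 1 (sole candidate).
(6,2) = 2: row 6 has {1,3,4,5,6}; col 2 has {4,5,6}; region has {1,3,4} → only 2 remains.

2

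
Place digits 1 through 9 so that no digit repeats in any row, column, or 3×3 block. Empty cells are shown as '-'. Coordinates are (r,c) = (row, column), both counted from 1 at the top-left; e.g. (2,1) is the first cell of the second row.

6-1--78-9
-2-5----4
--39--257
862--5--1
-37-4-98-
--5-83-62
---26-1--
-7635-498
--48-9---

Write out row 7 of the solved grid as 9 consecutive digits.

(1,4) = 4: row 1 has {1,6,7,8,9}; col 4 has {2,3,5,8,9}; box has {5,7,9} → only 4 remains.
(1,8) = 3: row 1 has {1,4,6,7,8,9}; col 8 has {5,6,8,9}; box has {2,4,5,7,8,9} → only 3 remains.
(2,7) = 6: row 2 has {2,4,5}; col 7 has {1,2,4,8,9}; box has {2,3,4,5,7,8,9} → only 6 remains.
(2,8) = 1: row 2 has {2,4,5,6}; col 8 has {3,5,6,8,9}; box has {2,3,4,5,6,7,8,9} → only 1 remains.
(3,1) = 4: row 3 has {2,3,5,7,9}; col 1 has {6,8}; box has {1,2,3,6} → only 4 remains.
(3,2) = 8: row 3 has {2,3,4,5,7,9}; col 2 has {2,3,6,7}; box has {1,2,3,4,6} → only 8 remains.
(3,5) = 1: row 3 has {2,3,4,5,7,8,9}; col 5 has {4,5,6,8}; box has {4,5,7,9} → only 1 remains.
(3,6) = 6: row 3 has {1,2,3,4,5,7,8,9}; col 6 has {3,5,7,9}; box has {1,4,5,7,9} → only 6 remains.
(4,4) = 7: row 4 has {1,2,5,6,8}; col 4 has {2,3,4,5,8,9}; box has {3,4,5,8} → only 7 remains.
(4,5) = 9: row 4 has {1,2,5,6,7,8}; col 5 has {1,4,5,6,8}; box has {3,4,5,7,8} → only 9 remains.
(4,7) = 3: row 4 has {1,2,5,6,7,8,9}; col 7 has {1,2,4,6,8,9}; box has {1,2,6,8,9} → only 3 remains.
(4,8) = 4: row 4 has {1,2,3,5,6,7,8,9}; col 8 has {1,3,5,6,8,9}; box has {1,2,3,6,8,9} → only 4 remains.
(5,1) = 1: row 5 has {3,4,7,8,9}; col 1 has {4,6,8}; box has {2,3,5,6,7,8} → only 1 remains.
(5,4) = 6: row 5 has {1,3,4,7,8,9}; col 4 has {2,3,4,5,7,8,9}; box has {3,4,5,7,8,9} → only 6 remains.
(5,6) = 2: row 5 has {1,3,4,6,7,8,9}; col 6 has {3,5,6,7,9}; box has {3,4,5,6,7,8,9} → only 2 remains.
(5,9) = 5: row 5 has {1,2,3,4,6,7,8,9}; col 9 has {1,2,4,7,8,9}; box has {1,2,3,4,6,8,9} → only 5 remains.
(6,1) = 9: row 6 has {2,3,5,6,8}; col 1 has {1,4,6,8}; box has {1,2,3,5,6,7,8} → only 9 remains.
(6,2) = 4: row 6 has {2,3,5,6,8,9}; col 2 has {2,3,6,7,8}; box has {1,2,3,5,6,7,8,9} → only 4 remains.
(6,4) = 1: row 6 has {2,3,4,5,6,8,9}; col 4 has {2,3,4,5,6,7,8,9}; box has {2,3,4,5,6,7,8,9} → only 1 remains.
(6,7) = 7: row 6 has {1,2,3,4,5,6,8,9}; col 7 has {1,2,3,4,6,8,9}; box has {1,2,3,4,5,6,8,9} → only 7 remains.
(7,6) = 4: row 7 has {1,2,6}; col 6 has {2,3,5,6,7,9}; box has {2,3,5,6,8,9} → only 4 remains.
(7,8) = 7: row 7 has {1,2,4,6}; col 8 has {1,3,4,5,6,8,9}; box has {1,4,8,9} → only 7 remains.
(7,9) = 3: row 7 has {1,2,4,6,7}; col 9 has {1,2,4,5,7,8,9}; box has {1,4,7,8,9} → only 3 remains.
(8,1) = 2: row 8 has {3,4,5,6,7,8,9}; col 1 has {1,4,6,8,9}; box has {4,6,7} → only 2 remains.
(8,6) = 1: row 8 has {2,3,4,5,6,7,8,9}; col 6 has {2,3,4,5,6,7,9}; box has {2,3,4,5,6,8,9} → only 1 remains.
(9,5) = 7: row 9 has {4,8,9}; col 5 has {1,4,5,6,8,9}; box has {1,2,3,4,5,6,8,9} → only 7 remains.
(9,7) = 5: row 9 has {4,7,8,9}; col 7 has {1,2,3,4,6,7,8,9}; box has {1,3,4,7,8,9} → only 5 remains.
(9,8) = 2: row 9 has {4,5,7,8,9}; col 8 has {1,3,4,5,6,7,8,9}; box has {1,3,4,5,7,8,9} → only 2 remains.
(9,9) = 6: row 9 has {2,4,5,7,8,9}; col 9 has {1,2,3,4,5,7,8,9}; box has {1,2,3,4,5,7,8,9} → only 6 remains.
(1,2) = 5: row 1 has {1,3,4,6,7,8,9}; col 2 has {2,3,4,6,7,8}; box has {1,2,3,4,6,8} → only 5 remains.
(1,5) = 2: row 1 has {1,3,4,5,6,7,8,9}; col 5 has {1,4,5,6,7,8,9}; box has {1,4,5,6,7,9} → only 2 remains.
(2,1) = 7: row 2 has {1,2,4,5,6}; col 1 has {1,2,4,6,8,9}; box has {1,2,3,4,5,6,8} → only 7 remains.
(2,3) = 9: row 2 has {1,2,4,5,6,7}; col 3 has {1,2,3,4,5,6,7}; box has {1,2,3,4,5,6,7,8} → only 9 remains.
(2,5) = 3: row 2 has {1,2,4,5,6,7,9}; col 5 has {1,2,4,5,6,7,8,9}; box has {1,2,4,5,6,7,9} → only 3 remains.
(2,6) = 8: row 2 has {1,2,3,4,5,6,7,9}; col 6 has {1,2,3,4,5,6,7,9}; box has {1,2,3,4,5,6,7,9} → only 8 remains.
(7,1) = 5: row 7 has {1,2,3,4,6,7}; col 1 has {1,2,4,6,7,8,9}; box has {2,4,6,7} → only 5 remains.
(7,2) = 9: row 7 has {1,2,3,4,5,6,7}; col 2 has {2,3,4,5,6,7,8}; box has {2,4,5,6,7} → only 9 remains.
(7,3) = 8: row 7 has {1,2,3,4,5,6,7,9}; col 3 has {1,2,3,4,5,6,7,9}; box has {2,4,5,6,7,9} → only 8 remains.

598264173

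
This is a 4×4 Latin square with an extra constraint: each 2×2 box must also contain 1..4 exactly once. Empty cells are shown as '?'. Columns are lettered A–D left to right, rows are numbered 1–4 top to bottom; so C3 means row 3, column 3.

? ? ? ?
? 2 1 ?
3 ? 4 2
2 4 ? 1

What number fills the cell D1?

A2 = 4 (sole candidate).
D2 = 3 (sole candidate).
B3 = 1 (sole candidate).
C4 = 3 (sole candidate).
A1 = 1 (sole candidate).
B1 = 3 (sole candidate).
C1 = 2 (sole candidate).
D1 = 4: row 1 has {1,2,3}; col 4 has {1,2,3}; box has {1,2,3} → only 4 remains.

4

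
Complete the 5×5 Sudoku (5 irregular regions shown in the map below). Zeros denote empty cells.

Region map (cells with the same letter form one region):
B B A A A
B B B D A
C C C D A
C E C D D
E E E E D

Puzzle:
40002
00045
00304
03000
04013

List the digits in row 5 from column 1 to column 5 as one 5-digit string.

24513

row 1, column 3 = 1: row 1 has {2,4}; col 3 has {3}; region has {2,4,5} → only 1 remains.
row 1, column 4 = 3: row 1 has {1,2,4}; col 4 has {1,4}; region has {1,2,4,5} → only 3 remains.
row 2, column 3 = 2: row 2 has {4,5}; col 3 has {1,3}; region has {4} → only 2 remains.
row 4, column 5 = 1: row 4 has {3}; col 5 has {2,3,4,5}; region has {3,4} → only 1 remains.
row 5, column 3 = 5: row 5 has {1,3,4}; col 3 has {1,2,3}; region has {1,3,4} → only 5 remains.
row 1, column 2 = 5: row 1 has {1,2,3,4}; col 2 has {3,4}; region has {2,4} → only 5 remains.
row 2, column 2 = 1: row 2 has {2,4,5}; col 2 has {3,4,5}; region has {2,4,5} → only 1 remains.
row 3, column 2 = 2: row 3 has {3,4}; col 2 has {1,3,4,5}; region has {3} → only 2 remains.
row 3, column 4 = 5: row 3 has {2,3,4}; col 4 has {1,3,4}; region has {1,3,4} → only 5 remains.
row 4, column 1 = 5: row 4 has {1,3}; col 1 has {4}; region has {2,3} → only 5 remains.
row 4, column 3 = 4: row 4 has {1,3,5}; col 3 has {1,2,3,5}; region has {2,3,5} → only 4 remains.
row 4, column 4 = 2: row 4 has {1,3,4,5}; col 4 has {1,3,4,5}; region has {1,3,4,5} → only 2 remains.
row 5, column 1 = 2: row 5 has {1,3,4,5}; col 1 has {4,5}; region has {1,3,4,5} → only 2 remains.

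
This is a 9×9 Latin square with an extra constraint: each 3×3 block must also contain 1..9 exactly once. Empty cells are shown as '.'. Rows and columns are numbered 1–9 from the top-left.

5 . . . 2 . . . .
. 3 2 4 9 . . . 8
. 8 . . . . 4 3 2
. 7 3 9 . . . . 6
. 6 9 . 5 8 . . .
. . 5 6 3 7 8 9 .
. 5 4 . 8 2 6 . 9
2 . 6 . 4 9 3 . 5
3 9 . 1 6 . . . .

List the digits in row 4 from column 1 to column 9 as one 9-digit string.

r4c5 = 1: row 4 has {3,6,7,9}; col 5 has {2,3,4,5,6,8,9}; box has {3,5,6,7,8,9} → only 1 remains.
r4c6 = 4: row 4 has {1,3,6,7,9}; col 6 has {2,7,8,9}; box has {1,3,5,6,7,8,9} → only 4 remains.
r5c4 = 2: row 5 has {5,6,8,9}; col 4 has {1,4,6,9}; box has {1,3,4,5,6,7,8,9} → only 2 remains.
r8c2 = 1: row 8 has {2,3,4,5,6,9}; col 2 has {3,5,6,7,8,9}; box has {2,3,4,5,6,9} → only 1 remains.
r8c4 = 7: row 8 has {1,2,3,4,5,6,9}; col 4 has {1,2,4,6,9}; box has {1,2,4,6,8,9} → only 7 remains.
r8c8 = 8: row 8 has {1,2,3,4,5,6,7,9}; col 8 has {3,9}; box has {3,5,6,9} → only 8 remains.
r9c6 = 5: row 9 has {1,3,6,9}; col 6 has {2,4,7,8,9}; box has {1,2,4,6,7,8,9} → only 5 remains.
r1c2 = 4: row 1 has {2,5}; col 2 has {1,3,5,6,7,8,9}; box has {2,3,5,8} → only 4 remains.
r3c4 = 5: row 3 has {2,3,4,8}; col 4 has {1,2,4,6,7,9}; box has {2,4,9} → only 5 remains.
r3c5 = 7: row 3 has {2,3,4,5,8}; col 5 has {1,2,3,4,5,6,8,9}; box has {2,4,5,9} → only 7 remains.
r4c1 = 8: row 4 has {1,3,4,6,7,9}; col 1 has {2,3,5}; box has {3,5,6,7,9} → only 8 remains.
r6c2 = 2: row 6 has {3,5,6,7,8,9}; col 2 has {1,3,4,5,6,7,8,9}; box has {3,5,6,7,8,9} → only 2 remains.
r7c1 = 7: row 7 has {2,4,5,6,8,9}; col 1 has {2,3,5,8}; box has {1,2,3,4,5,6,9} → only 7 remains.
r7c4 = 3: row 7 has {2,4,5,6,7,8,9}; col 4 has {1,2,4,5,6,7,9}; box has {1,2,4,5,6,7,8,9} → only 3 remains.
r7c8 = 1: row 7 has {2,3,4,5,6,7,8,9}; col 8 has {3,8,9}; box has {3,5,6,8,9} → only 1 remains.
r9c3 = 8: row 9 has {1,3,5,6,9}; col 3 has {2,3,4,5,6,9}; box has {1,2,3,4,5,6,7,9} → only 8 remains.
r1c4 = 8: row 1 has {2,4,5}; col 4 has {1,2,3,4,5,6,7,9}; box has {2,4,5,7,9} → only 8 remains.
r3c3 = 1: row 3 has {2,3,4,5,7,8}; col 3 has {2,3,4,5,6,8,9}; box has {2,3,4,5,8} → only 1 remains.
r3c6 = 6: row 3 has {1,2,3,4,5,7,8}; col 6 has {2,4,5,7,8,9}; box has {2,4,5,7,8,9} → only 6 remains.
r1c3 = 7: row 1 has {2,4,5,8}; col 3 has {1,2,3,4,5,6,8,9}; box has {1,2,3,4,5,8} → only 7 remains.
r1c8 = 6: row 1 has {2,4,5,7,8}; col 8 has {1,3,8,9}; box has {2,3,4,8} → only 6 remains.
r1c9 = 1: row 1 has {2,4,5,6,7,8}; col 9 has {2,5,6,8,9}; box has {2,3,4,6,8} → only 1 remains.
r2c1 = 6: row 2 has {2,3,4,8,9}; col 1 has {2,3,5,7,8}; box has {1,2,3,4,5,7,8} → only 6 remains.
r2c6 = 1: row 2 has {2,3,4,6,8,9}; col 6 has {2,4,5,6,7,8,9}; box has {2,4,5,6,7,8,9} → only 1 remains.
r3c1 = 9: row 3 has {1,2,3,4,5,6,7,8}; col 1 has {2,3,5,6,7,8}; box has {1,2,3,4,5,6,7,8} → only 9 remains.
r6c9 = 4: row 6 has {2,3,5,6,7,8,9}; col 9 has {1,2,5,6,8,9}; box has {6,8,9} → only 4 remains.
r9c9 = 7: row 9 has {1,3,5,6,8,9}; col 9 has {1,2,4,5,6,8,9}; box has {1,3,5,6,8,9} → only 7 remains.
r1c6 = 3: row 1 has {1,2,4,5,6,7,8}; col 6 has {1,2,4,5,6,7,8,9}; box has {1,2,4,5,6,7,8,9} → only 3 remains.
r1c7 = 9: row 1 has {1,2,3,4,5,6,7,8}; col 7 has {3,4,6,8}; box has {1,2,3,4,6,8} → only 9 remains.
r5c8 = 7: row 5 has {2,5,6,8,9}; col 8 has {1,3,6,8,9}; box has {4,6,8,9} → only 7 remains.
r5c9 = 3: row 5 has {2,5,6,7,8,9}; col 9 has {1,2,4,5,6,7,8,9}; box has {4,6,7,8,9} → only 3 remains.
r6c1 = 1: row 6 has {2,3,4,5,6,7,8,9}; col 1 has {2,3,5,6,7,8,9}; box has {2,3,5,6,7,8,9} → only 1 remains.
r9c7 = 2: row 9 has {1,3,5,6,7,8,9}; col 7 has {3,4,6,8,9}; box has {1,3,5,6,7,8,9} → only 2 remains.
r9c8 = 4: row 9 has {1,2,3,5,6,7,8,9}; col 8 has {1,3,6,7,8,9}; box has {1,2,3,5,6,7,8,9} → only 4 remains.
r2c8 = 5: row 2 has {1,2,3,4,6,8,9}; col 8 has {1,3,4,6,7,8,9}; box has {1,2,3,4,6,8,9} → only 5 remains.
r4c7 = 5: row 4 has {1,3,4,6,7,8,9}; col 7 has {2,3,4,6,8,9}; box has {3,4,6,7,8,9} → only 5 remains.
r4c8 = 2: row 4 has {1,3,4,5,6,7,8,9}; col 8 has {1,3,4,5,6,7,8,9}; box has {3,4,5,6,7,8,9} → only 2 remains.

873914526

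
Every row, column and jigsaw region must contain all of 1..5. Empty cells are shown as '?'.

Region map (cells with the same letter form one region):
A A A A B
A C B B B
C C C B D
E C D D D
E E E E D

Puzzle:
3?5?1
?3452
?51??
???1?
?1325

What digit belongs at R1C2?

2

R1C4 = 4: row 1 has {1,3,5}; col 4 has {1,2,5}; region has {3,5} → only 4 remains.
R2C1 = 1: row 2 has {2,3,4,5}; col 1 has {3}; region has {3,4,5} → only 1 remains.
R3C4 = 3: row 3 has {1,5}; col 4 has {1,2,4,5}; region has {1,2,4,5} → only 3 remains.
R3C5 = 4: row 3 has {1,3,5}; col 5 has {1,2,5}; region has {1,5} → only 4 remains.
R4C3 = 2: row 4 has {1}; col 3 has {1,3,4,5}; region has {1,4,5} → only 2 remains.
R4C5 = 3: row 4 has {1,2}; col 5 has {1,2,4,5}; region has {1,2,4,5} → only 3 remains.
R5C1 = 4: row 5 has {1,2,3,5}; col 1 has {1,3}; region has {1,2,3} → only 4 remains.
R1C2 = 2: row 1 has {1,3,4,5}; col 2 has {1,3,5}; region has {1,3,4,5} → only 2 remains.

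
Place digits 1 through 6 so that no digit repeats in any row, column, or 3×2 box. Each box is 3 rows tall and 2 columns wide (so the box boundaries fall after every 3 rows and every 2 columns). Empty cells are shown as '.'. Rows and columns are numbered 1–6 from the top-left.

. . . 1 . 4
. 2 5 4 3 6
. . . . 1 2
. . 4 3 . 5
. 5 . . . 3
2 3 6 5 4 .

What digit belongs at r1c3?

2

r1c2 = 6 (sole candidate).
r1c5 = 5 (sole candidate).
r2c1 = 1 (sole candidate).
r3c2 = 4 (sole candidate).
r3c3 = 3 (sole candidate).
r3c4 = 6 (sole candidate).
r4c1 = 6 (sole candidate).
r4c2 = 1 (sole candidate).
r4c5 = 2 (sole candidate).
r5c1 = 4 (sole candidate).
r5c4 = 2 (sole candidate).
r5c5 = 6 (sole candidate).
r6c6 = 1 (sole candidate).
r1c1 = 3 (sole candidate).
r1c3 = 2: row 1 has {1,3,4,5,6}; col 3 has {3,4,5,6}; box has {1,3,4,5,6} → only 2 remains.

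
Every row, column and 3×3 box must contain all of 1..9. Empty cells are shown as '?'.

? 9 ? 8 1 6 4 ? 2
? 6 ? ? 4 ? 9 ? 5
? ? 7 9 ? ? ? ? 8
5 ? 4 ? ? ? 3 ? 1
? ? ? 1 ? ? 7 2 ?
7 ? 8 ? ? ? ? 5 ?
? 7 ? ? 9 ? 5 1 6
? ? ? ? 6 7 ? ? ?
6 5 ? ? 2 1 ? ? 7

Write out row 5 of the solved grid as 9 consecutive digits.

R1C1 = 3: row 1 has {1,2,4,6,8,9}; col 1 has {5,6,7}; box has {6,7,9} → only 3 remains.
R1C3 = 5: row 1 has {1,2,3,4,6,8,9}; col 3 has {4,7,8}; box has {3,6,7,9} → only 5 remains.
R1C8 = 7: row 1 has {1,2,3,4,5,6,8,9}; col 8 has {1,2,5}; box has {2,4,5,8,9} → only 7 remains.
R2C8 = 3: row 2 has {4,5,6,9}; col 8 has {1,2,5,7}; box has {2,4,5,7,8,9} → only 3 remains.
R3C8 = 6: row 3 has {7,8,9}; col 8 has {1,2,3,5,7}; box has {2,3,4,5,7,8,9} → only 6 remains.
R4C2 = 2: row 4 has {1,3,4,5}; col 2 has {5,6,7,9}; box has {4,5,7,8} → only 2 remains.
R5C1 = 9: row 5 has {1,2,7}; col 1 has {3,5,6,7}; box has {2,4,5,7,8} → only 9 remains.
R5C2 = 3: row 5 has {1,2,7,9}; col 2 has {2,5,6,7,9}; box has {2,4,5,7,8,9} → only 3 remains.
R5C3 = 6: row 5 has {1,2,3,7,9}; col 3 has {4,5,7,8}; box has {2,3,4,5,7,8,9} → only 6 remains.
R5C9 = 4: row 5 has {1,2,3,6,7,9}; col 9 has {1,2,5,6,7,8}; box has {1,2,3,5,7} → only 4 remains.
R6C2 = 1: row 6 has {5,7,8}; col 2 has {2,3,5,6,7,9}; box has {2,3,4,5,6,7,8,9} → only 1 remains.
R6C5 = 3: row 6 has {1,5,7,8}; col 5 has {1,2,4,6,9}; box has {1} → only 3 remains.
R6C7 = 6: row 6 has {1,3,5,7,8}; col 7 has {3,4,5,7,9}; box has {1,2,3,4,5,7} → only 6 remains.
R6C9 = 9: row 6 has {1,3,5,6,7,8}; col 9 has {1,2,4,5,6,7,8}; box has {1,2,3,4,5,6,7} → only 9 remains.
R8C9 = 3: row 8 has {6,7}; col 9 has {1,2,4,5,6,7,8,9}; box has {1,5,6,7} → only 3 remains.
R9C7 = 8: row 9 has {1,2,5,6,7}; col 7 has {3,4,5,6,7,9}; box has {1,3,5,6,7} → only 8 remains.
R2C6 = 2: row 2 has {3,4,5,6,9}; col 6 has {1,6,7}; box has {1,4,6,8,9} → only 2 remains.
R3C2 = 4: row 3 has {6,7,8,9}; col 2 has {1,2,3,5,6,7,9}; box has {3,5,6,7,9} → only 4 remains.
R3C5 = 5: row 3 has {4,6,7,8,9}; col 5 has {1,2,3,4,6,9}; box has {1,2,4,6,8,9} → only 5 remains.
R3C6 = 3: row 3 has {4,5,6,7,8,9}; col 6 has {1,2,6,7}; box has {1,2,4,5,6,8,9} → only 3 remains.
R3C7 = 1: row 3 has {3,4,5,6,7,8,9}; col 7 has {3,4,5,6,7,8,9}; box has {2,3,4,5,6,7,8,9} → only 1 remains.
R4C8 = 8: row 4 has {1,2,3,4,5}; col 8 has {1,2,3,5,6,7}; box has {1,2,3,4,5,6,7,9} → only 8 remains.
R5C5 = 8: row 5 has {1,2,3,4,6,7,9}; col 5 has {1,2,3,4,5,6,9}; box has {1,3} → only 8 remains.
R5C6 = 5: row 5 has {1,2,3,4,6,7,8,9}; col 6 has {1,2,3,6,7}; box has {1,3,8} → only 5 remains.

936185724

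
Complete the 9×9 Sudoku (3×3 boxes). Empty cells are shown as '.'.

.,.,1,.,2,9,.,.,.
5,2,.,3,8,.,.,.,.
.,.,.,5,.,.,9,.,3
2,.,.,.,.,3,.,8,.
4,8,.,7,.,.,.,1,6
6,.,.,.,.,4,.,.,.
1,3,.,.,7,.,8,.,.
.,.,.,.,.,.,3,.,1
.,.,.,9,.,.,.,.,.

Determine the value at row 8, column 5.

4

row 1, column 1 = 3: in row 1, 3 can only go here (every other open cell in that row sees a 3).
row 1, column 9 = 8: in row 1, 8 can only go here (every other open cell in that row sees an 8).
row 2, column 3 = 9: in row 2, 9 can only go here (every other open cell in that row sees a 9).
row 3, column 8 = 2: in row 3, 2 can only go here (every other open cell in that row sees a 2).
row 5, column 5 = 9: in row 5, 9 can only go here (every other open cell in that row sees a 9).
row 5, column 3 = 3: in row 5, 3 can only go here (every other open cell in that row sees a 3).
row 6, column 8 = 3: in row 6, 3 can only go here (every other open cell in that row sees a 3).
row 6, column 4 = 8: in row 6, 8 can only go here (every other open cell in that row sees an 8).
row 9, column 5 = 3: in row 9, 3 can only go here (every other open cell in that row sees a 3).
row 9, column 6 = 1: in row 9, 1 can only go here (every other open cell in that row sees a 1).
row 2, column 7 = 1: in row 2, 1 can only go here (every other open cell in that row sees a 1).
row 3, column 5 = 1: in row 3, 1 can only go here (every other open cell in that row sees a 1).
row 6, column 5 = 5: row 6 has {3,4,6,8}; col 5 has {1,2,3,7,8,9}; box has {3,4,7,8,9} → only 5 remains.
row 4, column 5 = 6: row 4 has {2,3,8}; col 5 has {1,2,3,5,7,8,9}; box has {3,4,5,7,8,9} → only 6 remains.
row 5, column 6 = 2: row 5 has {1,3,4,6,7,8,9}; col 6 has {1,3,4,9}; box has {3,4,5,6,7,8,9} → only 2 remains.
row 5, column 7 = 5: row 5 has {1,2,3,4,6,7,8,9}; col 7 has {1,3,8,9}; box has {1,3,6,8} → only 5 remains.
row 6, column 3 = 7: row 6 has {3,4,5,6,8}; col 3 has {1,3,9}; box has {2,3,4,6,8} → only 7 remains.
row 6, column 7 = 2: row 6 has {3,4,5,6,7,8}; col 7 has {1,3,5,8,9}; box has {1,3,5,6,8} → only 2 remains.
row 6, column 9 = 9: row 6 has {2,3,4,5,6,7,8}; col 9 has {1,3,6,8}; box has {1,2,3,5,6,8} → only 9 remains.
row 8, column 5 = 4: row 8 has {1,3}; col 5 has {1,2,3,5,6,7,8,9}; box has {1,3,7,9} → only 4 remains.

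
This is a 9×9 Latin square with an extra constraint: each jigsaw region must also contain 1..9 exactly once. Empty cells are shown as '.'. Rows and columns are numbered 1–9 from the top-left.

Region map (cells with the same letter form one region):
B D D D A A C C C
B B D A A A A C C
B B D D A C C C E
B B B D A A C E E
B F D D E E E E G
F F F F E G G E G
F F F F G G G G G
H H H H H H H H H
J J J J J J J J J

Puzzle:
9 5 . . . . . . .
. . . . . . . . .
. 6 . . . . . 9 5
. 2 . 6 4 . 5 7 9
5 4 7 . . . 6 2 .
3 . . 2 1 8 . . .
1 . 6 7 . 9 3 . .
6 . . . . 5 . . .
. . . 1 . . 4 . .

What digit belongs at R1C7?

1

R4C1 = 8: row 4 has {2,4,5,6,7,9}; col 1 has {1,3,5,6,9}; region has {2,5,6,9} → only 8 remains.
R5C6 = 3: row 5 has {2,4,5,6,7}; col 6 has {5,8,9}; region has {1,2,5,6,7,9} → only 3 remains.
R5C9 = 1: row 5 has {2,3,4,5,6,7}; col 9 has {5,9}; region has {3,8,9} → only 1 remains.
R6C2 = 9: row 6 has {1,2,3,8}; col 2 has {2,4,5,6}; region has {1,2,3,4,6,7} → only 9 remains.
R6C3 = 5: row 6 has {1,2,3,8,9}; col 3 has {6,7}; region has {1,2,3,4,6,7,9} → only 5 remains.
R6C7 = 7: row 6 has {1,2,3,5,8,9}; col 7 has {3,4,5,6}; region has {1,3,8,9} → only 7 remains.
R6C8 = 4: row 6 has {1,2,3,5,7,8,9}; col 8 has {2,7,9}; region has {1,2,3,5,6,7,9} → only 4 remains.
R6C9 = 6: row 6 has {1,2,3,4,5,7,8,9}; col 9 has {1,5,9}; region has {1,3,7,8,9} → only 6 remains.
R7C2 = 8: row 7 has {1,3,6,7,9}; col 2 has {2,4,5,6,9}; region has {1,2,3,4,5,6,7,9} → only 8 remains.
R7C8 = 5: row 7 has {1,3,6,7,8,9}; col 8 has {2,4,7,9}; region has {1,3,6,7,8,9} → only 5 remains.
R4C6 = 1: row 4 has {2,4,5,6,7,8,9}; col 6 has {3,5,8,9}; region has {4} → only 1 remains.
R5C5 = 8: row 5 has {1,2,3,4,5,6,7}; col 5 has {1,4}; region has {1,2,3,4,5,6,7,9} → only 8 remains.
R7C5 = 2: row 7 has {1,3,5,6,7,8,9}; col 5 has {1,4,8}; region has {1,3,5,6,7,8,9} → only 2 remains.
R7C9 = 4: row 7 has {1,2,3,5,6,7,8,9}; col 9 has {1,5,6,9}; region has {1,2,3,5,6,7,8,9} → only 4 remains.
R4C3 = 3: row 4 has {1,2,4,5,6,7,8,9}; col 3 has {5,6,7}; region has {2,5,6,8,9} → only 3 remains.
R5C4 = 9: row 5 has {1,2,3,4,5,6,7,8}; col 4 has {1,2,6,7}; region has {5,6,7} → only 9 remains.
R9C5 = 5: in row 9, 5 can only go here (every other open cell in that row sees a 5).
R2C4 = 5: in row 2, 5 can only go here (every other open cell in that row sees a 5).
R9C3 = 9: in row 9, 9 can only go here (every other open cell in that row sees a 9).
R9C1 = 2: in column 1, 2 can only go here (every other open cell in that column sees a 2).
R3C6 = 4: in column 6, 4 can only go here (every other open cell in that column sees a 4).
R3C1 = 7: row 3 has {4,5,6,9}; col 1 has {1,2,3,5,6,8,9}; region has {2,3,5,6,8,9} → only 7 remains.
R3C5 = 3: row 3 has {4,5,6,7,9}; col 5 has {1,2,4,5,8}; region has {1,4,5} → only 3 remains.
R2C1 = 4: row 2 has {5}; col 1 has {1,2,3,5,6,7,8,9}; region has {2,3,5,6,7,8,9} → only 4 remains.
R2C2 = 1: row 2 has {4,5}; col 2 has {2,4,5,6,8,9}; region has {2,3,4,5,6,7,8,9} → only 1 remains.
R3C4 = 8: row 3 has {3,4,5,6,7,9}; col 4 has {1,2,5,6,7,9}; region has {5,6,7,9} → only 8 remains.
R2C3 = 2: row 2 has {1,4,5}; col 3 has {3,5,6,7,9}; region has {5,6,7,8,9} → only 2 remains.
R3C3 = 1: row 3 has {3,4,5,6,7,8,9}; col 3 has {2,3,5,6,7,9}; region has {2,5,6,7,8,9} → only 1 remains.
R3C7 = 2: row 3 has {1,3,4,5,6,7,8,9}; col 7 has {3,4,5,6,7}; region has {4,5,9} → only 2 remains.
R1C3 = 4: row 1 has {5,9}; col 3 has {1,2,3,5,6,7,9}; region has {1,2,5,6,7,8,9} → only 4 remains.
R1C4 = 3: row 1 has {4,5,9}; col 4 has {1,2,5,6,7,8,9}; region has {1,2,4,5,6,7,8,9} → only 3 remains.
R8C3 = 8: row 8 has {5,6}; col 3 has {1,2,3,4,5,6,7,9}; region has {5,6} → only 8 remains.
R8C4 = 4: row 8 has {5,6,8}; col 4 has {1,2,3,5,6,7,8,9}; region has {5,6,8} → only 4 remains.
R1C6 = 2: in row 1, 2 can only go here (every other open cell in that row sees a 2).
R8C9 = 2: in row 8, 2 can only go here (every other open cell in that row sees a 2).
R2C7 = 8: in region A, 8 can only go here (every other open cell in that region sees an 8).
R1C7 = 1: row 1 has {2,3,4,5,9}; col 7 has {2,3,4,5,6,7,8}; region has {2,4,5,9} → only 1 remains.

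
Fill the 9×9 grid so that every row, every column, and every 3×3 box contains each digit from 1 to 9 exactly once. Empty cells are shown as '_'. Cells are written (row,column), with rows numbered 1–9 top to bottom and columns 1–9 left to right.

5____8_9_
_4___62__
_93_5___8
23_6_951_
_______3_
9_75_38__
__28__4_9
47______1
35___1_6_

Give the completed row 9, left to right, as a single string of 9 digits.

(8,7) = 3 (sole candidate).
(9,7) = 7: row 9 has {1,3,5,6}; col 7 has {2,3,4,5,8}; box has {1,3,4,6,9} → only 7 remains.
(9,9) = 2: row 9 has {1,3,5,6,7}; col 9 has {1,8,9}; box has {1,3,4,6,7,9} → only 2 remains.
(7,8) = 5 (sole candidate).
(8,8) = 8 (sole candidate).
(2,8) = 7 (sole candidate).
(3,8) = 4 (sole candidate).
(6,8) = 2 (sole candidate).
(7,6) = 7 (sole candidate).
(3,6) = 2 (sole candidate).
(5,6) = 4 (sole candidate).
(6,5) = 1 (sole candidate).
(8,6) = 5 (sole candidate).
(6,2) = 6 (sole candidate).
(6,9) = 4 (sole candidate).
(7,2) = 1 (sole candidate).
(1,2) = 2 (sole candidate).
(4,9) = 7 (sole candidate).
(5,2) = 8 (sole candidate).
(5,9) = 6 (sole candidate).
(7,1) = 6 (sole candidate).
(7,5) = 3 (sole candidate).
(8,3) = 9 (sole candidate).
(8,4) = 2 (sole candidate).
(8,5) = 6 (sole candidate).
(9,3) = 8: row 9 has {1,2,3,5,6,7}; col 3 has {2,3,7,9}; box has {1,2,3,4,5,6,7,9} → only 8 remains.
(1,9) = 3 (sole candidate).
(2,3) = 1 (sole candidate).
(2,5) = 9 (sole candidate).
(2,9) = 5 (sole candidate).
(3,1) = 7 (sole candidate).
(3,4) = 1 (sole candidate).
(3,7) = 6 (sole candidate).
(4,3) = 4 (sole candidate).
(4,5) = 8 (sole candidate).
(5,1) = 1 (sole candidate).
(5,3) = 5 (sole candidate).
(5,4) = 7 (sole candidate).
(5,5) = 2 (sole candidate).
(5,7) = 9 (sole candidate).
(9,5) = 4: row 9 has {1,2,3,5,6,7,8}; col 5 has {1,2,3,5,6,8,9}; box has {1,2,3,5,6,7,8} → only 4 remains.
(1,3) = 6 (sole candidate).
(1,4) = 4 (sole candidate).
(1,5) = 7 (sole candidate).
(1,7) = 1 (sole candidate).
(2,1) = 8 (sole candidate).
(2,4) = 3 (sole candidate).
(9,4) = 9: row 9 has {1,2,3,4,5,6,7,8}; col 4 has {1,2,3,4,5,6,7,8}; box has {1,2,3,4,5,6,7,8} → only 9 remains.

358941762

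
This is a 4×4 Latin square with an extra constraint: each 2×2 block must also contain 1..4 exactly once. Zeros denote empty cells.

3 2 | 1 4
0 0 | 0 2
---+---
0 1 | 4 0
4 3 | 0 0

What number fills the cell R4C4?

1

R2C1 = 1: row 2 has {2}; col 1 has {3,4}; box has {2,3} → only 1 remains.
R2C2 = 4: row 2 has {1,2}; col 2 has {1,2,3}; box has {1,2,3} → only 4 remains.
R2C3 = 3: row 2 has {1,2,4}; col 3 has {1,4}; box has {1,2,4} → only 3 remains.
R3C1 = 2: row 3 has {1,4}; col 1 has {1,3,4}; box has {1,3,4} → only 2 remains.
R3C4 = 3: row 3 has {1,2,4}; col 4 has {2,4}; box has {4} → only 3 remains.
R4C3 = 2: row 4 has {3,4}; col 3 has {1,3,4}; box has {3,4} → only 2 remains.
R4C4 = 1: row 4 has {2,3,4}; col 4 has {2,3,4}; box has {2,3,4} → only 1 remains.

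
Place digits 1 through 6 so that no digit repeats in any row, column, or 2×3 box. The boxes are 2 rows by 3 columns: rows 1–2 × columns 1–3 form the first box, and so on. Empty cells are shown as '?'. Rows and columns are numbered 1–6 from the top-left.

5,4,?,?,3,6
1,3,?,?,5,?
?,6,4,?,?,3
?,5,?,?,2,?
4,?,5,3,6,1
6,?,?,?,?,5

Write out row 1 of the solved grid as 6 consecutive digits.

row 1, column 3 = 2: row 1 has {3,4,5,6}; col 3 has {4,5}; box has {1,3,4,5} → only 2 remains.
row 1, column 4 = 1: row 1 has {2,3,4,5,6}; col 4 has {3}; box has {3,5,6} → only 1 remains.

542136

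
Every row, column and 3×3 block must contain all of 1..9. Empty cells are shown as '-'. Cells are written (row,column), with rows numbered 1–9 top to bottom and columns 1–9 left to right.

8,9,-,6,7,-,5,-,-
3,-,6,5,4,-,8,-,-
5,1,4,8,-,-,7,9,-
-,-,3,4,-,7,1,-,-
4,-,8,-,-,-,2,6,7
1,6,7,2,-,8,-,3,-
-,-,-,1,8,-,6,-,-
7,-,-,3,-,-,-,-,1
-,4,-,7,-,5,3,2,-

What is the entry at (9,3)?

1

(1,3) = 2: row 1 has {5,6,7,8,9}; col 3 has {3,4,6,7,8}; box has {1,3,4,5,6,8,9} → only 2 remains.
(2,2) = 7: row 2 has {3,4,5,6,8}; col 2 has {1,4,6,9}; box has {1,2,3,4,5,6,8,9} → only 7 remains.
(2,8) = 1: row 2 has {3,4,5,6,7,8}; col 8 has {2,3,6,9}; box has {5,7,8,9} → only 1 remains.
(2,9) = 2: row 2 has {1,3,4,5,6,7,8}; col 9 has {1,7}; box has {1,5,7,8,9} → only 2 remains.
(5,2) = 5: row 5 has {2,4,6,7,8}; col 2 has {1,4,6,7,9}; box has {1,3,4,6,7,8} → only 5 remains.
(5,4) = 9: row 5 has {2,4,5,6,7,8}; col 4 has {1,2,3,4,5,6,7,8}; box has {2,4,7,8} → only 9 remains.
(6,5) = 5: row 6 has {1,2,3,6,7,8}; col 5 has {4,7,8}; box has {2,4,7,8,9} → only 5 remains.
(1,8) = 4: row 1 has {2,5,6,7,8,9}; col 8 has {1,2,3,6,9}; box has {1,2,5,7,8,9} → only 4 remains.
(1,9) = 3: row 1 has {2,4,5,6,7,8,9}; col 9 has {1,2,7}; box has {1,2,4,5,7,8,9} → only 3 remains.
(2,6) = 9: row 2 has {1,2,3,4,5,6,7,8}; col 6 has {5,7,8}; box has {4,5,6,7,8} → only 9 remains.
(3,9) = 6: row 3 has {1,4,5,7,8,9}; col 9 has {1,2,3,7}; box has {1,2,3,4,5,7,8,9} → only 6 remains.
(4,2) = 2: row 4 has {1,3,4,7}; col 2 has {1,4,5,6,7,9}; box has {1,3,4,5,6,7,8} → only 2 remains.
(4,5) = 6: row 4 has {1,2,3,4,7}; col 5 has {4,5,7,8}; box has {2,4,5,7,8,9} → only 6 remains.
(7,2) = 3: row 7 has {1,6,8}; col 2 has {1,2,4,5,6,7,9}; box has {4,7} → only 3 remains.
(8,2) = 8: row 8 has {1,3,7}; col 2 has {1,2,3,4,5,6,7,9}; box has {3,4,7} → only 8 remains.
(8,8) = 5: row 8 has {1,3,7,8}; col 8 has {1,2,3,4,6,9}; box has {1,2,3,6} → only 5 remains.
(9,5) = 9: row 9 has {2,3,4,5,7}; col 5 has {4,5,6,7,8}; box has {1,3,5,7,8} → only 9 remains.
(9,9) = 8: row 9 has {2,3,4,5,7,9}; col 9 has {1,2,3,6,7}; box has {1,2,3,5,6} → only 8 remains.
(1,6) = 1: row 1 has {2,3,4,5,6,7,8,9}; col 6 has {5,7,8,9}; box has {4,5,6,7,8,9} → only 1 remains.
(4,1) = 9: row 4 has {1,2,3,4,6,7}; col 1 has {1,3,4,5,7,8}; box has {1,2,3,4,5,6,7,8} → only 9 remains.
(4,8) = 8: row 4 has {1,2,3,4,6,7,9}; col 8 has {1,2,3,4,5,6,9}; box has {1,2,3,6,7} → only 8 remains.
(4,9) = 5: row 4 has {1,2,3,4,6,7,8,9}; col 9 has {1,2,3,6,7,8}; box has {1,2,3,6,7,8} → only 5 remains.
(5,6) = 3: row 5 has {2,4,5,6,7,8,9}; col 6 has {1,5,7,8,9}; box has {2,4,5,6,7,8,9} → only 3 remains.
(7,1) = 2: row 7 has {1,3,6,8}; col 1 has {1,3,4,5,7,8,9}; box has {3,4,7,8} → only 2 remains.
(7,6) = 4: row 7 has {1,2,3,6,8}; col 6 has {1,3,5,7,8,9}; box has {1,3,5,7,8,9} → only 4 remains.
(7,8) = 7: row 7 has {1,2,3,4,6,8}; col 8 has {1,2,3,4,5,6,8,9}; box has {1,2,3,5,6,8} → only 7 remains.
(7,9) = 9: row 7 has {1,2,3,4,6,7,8}; col 9 has {1,2,3,5,6,7,8}; box has {1,2,3,5,6,7,8} → only 9 remains.
(8,3) = 9: row 8 has {1,3,5,7,8}; col 3 has {2,3,4,6,7,8}; box has {2,3,4,7,8} → only 9 remains.
(8,5) = 2: row 8 has {1,3,5,7,8,9}; col 5 has {4,5,6,7,8,9}; box has {1,3,4,5,7,8,9} → only 2 remains.
(8,6) = 6: row 8 has {1,2,3,5,7,8,9}; col 6 has {1,3,4,5,7,8,9}; box has {1,2,3,4,5,7,8,9} → only 6 remains.
(8,7) = 4: row 8 has {1,2,3,5,6,7,8,9}; col 7 has {1,2,3,5,6,7,8}; box has {1,2,3,5,6,7,8,9} → only 4 remains.
(9,1) = 6: row 9 has {2,3,4,5,7,8,9}; col 1 has {1,2,3,4,5,7,8,9}; box has {2,3,4,7,8,9} → only 6 remains.
(9,3) = 1: row 9 has {2,3,4,5,6,7,8,9}; col 3 has {2,3,4,6,7,8,9}; box has {2,3,4,6,7,8,9} → only 1 remains.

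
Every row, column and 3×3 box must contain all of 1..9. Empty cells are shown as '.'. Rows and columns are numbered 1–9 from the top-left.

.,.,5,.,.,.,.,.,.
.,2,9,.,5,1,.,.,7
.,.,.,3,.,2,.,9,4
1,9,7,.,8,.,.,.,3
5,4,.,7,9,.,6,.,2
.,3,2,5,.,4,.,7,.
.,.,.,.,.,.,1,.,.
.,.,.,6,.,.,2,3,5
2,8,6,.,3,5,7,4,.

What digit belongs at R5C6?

R4C4 = 2 (sole candidate).
R4C6 = 6 (sole candidate).
R4C8 = 5 (sole candidate).
R5C3 = 8 (sole candidate).
R5C6 = 3: row 5 has {2,4,5,6,7,8,9}; col 6 has {1,2,4,5,6}; box has {2,4,5,6,7,8,9} → only 3 remains.

3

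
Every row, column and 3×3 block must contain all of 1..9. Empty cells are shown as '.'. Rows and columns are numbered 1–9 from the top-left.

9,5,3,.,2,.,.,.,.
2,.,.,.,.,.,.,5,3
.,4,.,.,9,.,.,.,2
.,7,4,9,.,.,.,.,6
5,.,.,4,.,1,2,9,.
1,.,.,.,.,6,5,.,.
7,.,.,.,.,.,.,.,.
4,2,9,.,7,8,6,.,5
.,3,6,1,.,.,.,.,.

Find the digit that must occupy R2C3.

R5C3 = 8: row 5 has {1,2,4,5,9}; col 3 has {3,4,6,9}; box has {1,4,5,7} → only 8 remains.
R5C5 = 3: row 5 has {1,2,4,5,8,9}; col 5 has {2,7,9}; box has {1,4,6,9} → only 3 remains.
R5C9 = 7: row 5 has {1,2,3,4,5,8,9}; col 9 has {2,3,5,6}; box has {2,5,6,9} → only 7 remains.
R6C2 = 9: row 6 has {1,5,6}; col 2 has {2,3,4,5,7}; box has {1,4,5,7,8} → only 9 remains.
R6C3 = 2: row 6 has {1,5,6,9}; col 3 has {3,4,6,8,9}; box has {1,4,5,7,8,9} → only 2 remains.
R6C5 = 8: row 6 has {1,2,5,6,9}; col 5 has {2,3,7,9}; box has {1,3,4,6,9} → only 8 remains.
R6C9 = 4: row 6 has {1,2,5,6,8,9}; col 9 has {2,3,5,6,7}; box has {2,5,6,7,9} → only 4 remains.
R8C4 = 3: row 8 has {2,4,5,6,7,8,9}; col 4 has {1,4,9}; box has {1,7,8} → only 3 remains.
R8C8 = 1: row 8 has {2,3,4,5,6,7,8,9}; col 8 has {5,9}; box has {5,6} → only 1 remains.
R9C1 = 8: row 9 has {1,3,6}; col 1 has {1,2,4,5,7,9}; box has {2,3,4,6,7,9} → only 8 remains.
R9C9 = 9: row 9 has {1,3,6,8}; col 9 has {2,3,4,5,6,7}; box has {1,5,6} → only 9 remains.
R3C1 = 6: row 3 has {2,4,9}; col 1 has {1,2,4,5,7,8,9}; box has {2,3,4,5,9} → only 6 remains.
R4C1 = 3: row 4 has {4,6,7,9}; col 1 has {1,2,4,5,6,7,8,9}; box has {1,2,4,5,7,8,9} → only 3 remains.
R4C5 = 5: row 4 has {3,4,6,7,9}; col 5 has {2,3,7,8,9}; box has {1,3,4,6,8,9} → only 5 remains.
R4C6 = 2: row 4 has {3,4,5,6,7,9}; col 6 has {1,6,8}; box has {1,3,4,5,6,8,9} → only 2 remains.
R4C8 = 8: row 4 has {2,3,4,5,6,7,9}; col 8 has {1,5,9}; box has {2,4,5,6,7,9} → only 8 remains.
R5C2 = 6: row 5 has {1,2,3,4,5,7,8,9}; col 2 has {2,3,4,5,7,9}; box has {1,2,3,4,5,7,8,9} → only 6 remains.
R6C4 = 7: row 6 has {1,2,4,5,6,8,9}; col 4 has {1,3,4,9}; box has {1,2,3,4,5,6,8,9} → only 7 remains.
R6C8 = 3: row 6 has {1,2,4,5,6,7,8,9}; col 8 has {1,5,8,9}; box has {2,4,5,6,7,8,9} → only 3 remains.
R7C2 = 1: row 7 has {7}; col 2 has {2,3,4,5,6,7,9}; box has {2,3,4,6,7,8,9} → only 1 remains.
R7C3 = 5: row 7 has {1,7}; col 3 has {2,3,4,6,8,9}; box has {1,2,3,4,6,7,8,9} → only 5 remains.
R7C9 = 8: row 7 has {1,5,7}; col 9 has {2,3,4,5,6,7,9}; box has {1,5,6,9} → only 8 remains.
R9C5 = 4: row 9 has {1,3,6,8,9}; col 5 has {2,3,5,7,8,9}; box has {1,3,7,8} → only 4 remains.
R9C6 = 5: row 9 has {1,3,4,6,8,9}; col 6 has {1,2,6,8}; box has {1,3,4,7,8} → only 5 remains.
R9C7 = 7: row 9 has {1,3,4,5,6,8,9}; col 7 has {2,5,6}; box has {1,5,6,8,9} → only 7 remains.
R9C8 = 2: row 9 has {1,3,4,5,6,7,8,9}; col 8 has {1,3,5,8,9}; box has {1,5,6,7,8,9} → only 2 remains.
R1C9 = 1: row 1 has {2,3,5,9}; col 9 has {2,3,4,5,6,7,8,9}; box has {2,3,5} → only 1 remains.
R2C2 = 8: row 2 has {2,3,5}; col 2 has {1,2,3,4,5,6,7,9}; box has {2,3,4,5,6,9} → only 8 remains.
R2C4 = 6: row 2 has {2,3,5,8}; col 4 has {1,3,4,7,9}; box has {2,9} → only 6 remains.
R2C5 = 1: row 2 has {2,3,5,6,8}; col 5 has {2,3,4,5,7,8,9}; box has {2,6,9} → only 1 remains.
R3C7 = 8: row 3 has {2,4,6,9}; col 7 has {2,5,6,7}; box has {1,2,3,5} → only 8 remains.
R3C8 = 7: row 3 has {2,4,6,8,9}; col 8 has {1,2,3,5,8,9}; box has {1,2,3,5,8} → only 7 remains.
R4C7 = 1: row 4 has {2,3,4,5,6,7,8,9}; col 7 has {2,5,6,7,8}; box has {2,3,4,5,6,7,8,9} → only 1 remains.
R7C4 = 2: row 7 has {1,5,7,8}; col 4 has {1,3,4,6,7,9}; box has {1,3,4,5,7,8} → only 2 remains.
R7C5 = 6: row 7 has {1,2,5,7,8}; col 5 has {1,2,3,4,5,7,8,9}; box has {1,2,3,4,5,7,8} → only 6 remains.
R7C6 = 9: row 7 has {1,2,5,6,7,8}; col 6 has {1,2,5,6,8}; box has {1,2,3,4,5,6,7,8} → only 9 remains.
R7C8 = 4: row 7 has {1,2,5,6,7,8,9}; col 8 has {1,2,3,5,7,8,9}; box has {1,2,5,6,7,8,9} → only 4 remains.
R1C4 = 8: row 1 has {1,2,3,5,9}; col 4 has {1,2,3,4,6,7,9}; box has {1,2,6,9} → only 8 remains.
R1C7 = 4: row 1 has {1,2,3,5,8,9}; col 7 has {1,2,5,6,7,8}; box has {1,2,3,5,7,8} → only 4 remains.
R1C8 = 6: row 1 has {1,2,3,4,5,8,9}; col 8 has {1,2,3,4,5,7,8,9}; box has {1,2,3,4,5,7,8} → only 6 remains.
R2C3 = 7: row 2 has {1,2,3,5,6,8}; col 3 has {2,3,4,5,6,8,9}; box has {2,3,4,5,6,8,9} → only 7 remains.

7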